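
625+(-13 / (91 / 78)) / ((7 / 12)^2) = 203143 / 343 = 592.25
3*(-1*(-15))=45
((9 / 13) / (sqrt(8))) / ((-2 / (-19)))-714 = -714+ 171*sqrt(2) / 104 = -711.67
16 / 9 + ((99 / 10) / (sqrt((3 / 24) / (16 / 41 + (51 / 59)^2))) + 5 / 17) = 317 / 153 + 693 * sqrt(271666) / 12095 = 31.94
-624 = -624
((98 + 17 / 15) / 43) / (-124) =-1487 / 79980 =-0.02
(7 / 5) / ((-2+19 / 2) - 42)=-14 / 345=-0.04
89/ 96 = 0.93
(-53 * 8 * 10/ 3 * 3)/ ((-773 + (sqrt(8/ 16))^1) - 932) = 4240 * sqrt(2)/ 5814049 + 14458400/ 5814049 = 2.49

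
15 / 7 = 2.14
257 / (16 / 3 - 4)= 771 / 4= 192.75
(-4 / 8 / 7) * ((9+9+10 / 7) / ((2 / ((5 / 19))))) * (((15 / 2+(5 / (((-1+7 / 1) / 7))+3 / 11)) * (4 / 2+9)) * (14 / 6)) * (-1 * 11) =839630 / 1197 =701.45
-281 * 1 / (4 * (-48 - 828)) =281 / 3504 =0.08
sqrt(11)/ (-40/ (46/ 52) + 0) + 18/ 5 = 18/ 5-23 * sqrt(11)/ 1040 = 3.53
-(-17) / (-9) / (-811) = 17 / 7299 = 0.00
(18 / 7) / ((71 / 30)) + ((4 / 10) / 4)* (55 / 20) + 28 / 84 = 1.69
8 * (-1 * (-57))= 456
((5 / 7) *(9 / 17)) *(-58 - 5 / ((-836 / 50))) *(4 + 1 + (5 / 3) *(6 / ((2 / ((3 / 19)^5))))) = -610843220775 / 5598459839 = -109.11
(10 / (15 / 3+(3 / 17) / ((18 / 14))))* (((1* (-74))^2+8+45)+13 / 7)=9872580 / 917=10766.17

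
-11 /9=-1.22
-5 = -5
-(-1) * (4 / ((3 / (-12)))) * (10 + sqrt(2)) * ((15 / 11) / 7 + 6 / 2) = -39360 / 77- 3936 * sqrt(2) / 77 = -583.46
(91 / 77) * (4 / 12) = 13 / 33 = 0.39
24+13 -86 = -49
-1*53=-53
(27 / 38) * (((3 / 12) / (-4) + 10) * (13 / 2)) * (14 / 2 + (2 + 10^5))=5581402281 / 1216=4589968.98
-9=-9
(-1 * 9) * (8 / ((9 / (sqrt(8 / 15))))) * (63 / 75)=-112 * sqrt(30) / 125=-4.91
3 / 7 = 0.43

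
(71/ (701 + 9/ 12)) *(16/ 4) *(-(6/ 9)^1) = -2272/ 8421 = -0.27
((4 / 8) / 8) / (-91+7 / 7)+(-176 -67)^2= 85030559 / 1440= 59049.00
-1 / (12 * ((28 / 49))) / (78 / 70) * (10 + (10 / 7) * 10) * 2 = -2975 / 468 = -6.36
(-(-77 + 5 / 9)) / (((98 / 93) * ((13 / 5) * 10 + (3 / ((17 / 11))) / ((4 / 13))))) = 725152 / 322959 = 2.25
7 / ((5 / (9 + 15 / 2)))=231 / 10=23.10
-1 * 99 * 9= -891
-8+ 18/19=-134/19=-7.05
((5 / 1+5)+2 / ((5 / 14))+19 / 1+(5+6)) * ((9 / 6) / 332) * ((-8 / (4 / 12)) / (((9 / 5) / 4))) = -912 / 83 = -10.99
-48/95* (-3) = 144/95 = 1.52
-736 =-736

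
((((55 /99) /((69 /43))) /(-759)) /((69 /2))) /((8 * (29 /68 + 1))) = -3655 /3154671927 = -0.00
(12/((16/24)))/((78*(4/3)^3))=81/832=0.10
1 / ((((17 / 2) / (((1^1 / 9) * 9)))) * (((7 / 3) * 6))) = 1 / 119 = 0.01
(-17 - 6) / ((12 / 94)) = -1081 / 6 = -180.17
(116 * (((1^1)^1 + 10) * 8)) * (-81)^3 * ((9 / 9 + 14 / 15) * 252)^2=-32192172481125888 / 25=-1287686899245035.52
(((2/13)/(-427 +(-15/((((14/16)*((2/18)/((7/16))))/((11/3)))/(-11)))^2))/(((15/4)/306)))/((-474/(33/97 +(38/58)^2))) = -401728/146103291597679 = -0.00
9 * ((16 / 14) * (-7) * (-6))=432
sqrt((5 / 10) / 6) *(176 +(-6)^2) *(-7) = -742 *sqrt(3) / 3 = -428.39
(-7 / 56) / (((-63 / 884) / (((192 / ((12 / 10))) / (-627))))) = -0.45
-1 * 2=-2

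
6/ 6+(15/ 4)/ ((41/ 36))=176/ 41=4.29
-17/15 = -1.13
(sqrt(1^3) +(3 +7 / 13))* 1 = 59 / 13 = 4.54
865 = 865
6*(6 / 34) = 18 / 17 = 1.06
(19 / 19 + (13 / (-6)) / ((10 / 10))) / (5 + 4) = -0.13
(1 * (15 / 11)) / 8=15 / 88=0.17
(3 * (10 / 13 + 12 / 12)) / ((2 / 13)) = 69 / 2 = 34.50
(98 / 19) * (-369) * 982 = -35511084 / 19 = -1869004.42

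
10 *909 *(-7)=-63630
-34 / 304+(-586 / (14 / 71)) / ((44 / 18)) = -14230561 / 11704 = -1215.87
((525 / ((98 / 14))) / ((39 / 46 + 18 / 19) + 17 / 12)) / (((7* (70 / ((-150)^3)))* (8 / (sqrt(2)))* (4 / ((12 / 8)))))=-24888515625* sqrt(2) / 3301228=-10661.99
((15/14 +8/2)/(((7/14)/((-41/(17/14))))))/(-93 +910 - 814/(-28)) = -81508/201365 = -0.40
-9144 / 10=-4572 / 5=-914.40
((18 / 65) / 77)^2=324 / 25050025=0.00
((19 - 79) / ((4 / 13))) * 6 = -1170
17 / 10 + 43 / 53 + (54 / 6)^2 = 44261 / 530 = 83.51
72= 72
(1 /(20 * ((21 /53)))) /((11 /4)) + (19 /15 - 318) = -365774 /1155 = -316.69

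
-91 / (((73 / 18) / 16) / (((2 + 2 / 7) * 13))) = -778752 / 73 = -10667.84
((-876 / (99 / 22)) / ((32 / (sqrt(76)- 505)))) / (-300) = -7373 / 720+73 * sqrt(19) / 1800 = -10.06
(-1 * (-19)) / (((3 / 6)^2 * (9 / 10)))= 760 / 9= 84.44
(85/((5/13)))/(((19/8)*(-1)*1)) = -93.05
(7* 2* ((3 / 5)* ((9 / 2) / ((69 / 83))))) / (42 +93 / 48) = 83664 / 80845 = 1.03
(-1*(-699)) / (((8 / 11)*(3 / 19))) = 48697 / 8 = 6087.12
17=17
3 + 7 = 10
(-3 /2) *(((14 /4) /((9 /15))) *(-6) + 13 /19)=978 /19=51.47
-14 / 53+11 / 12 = 415 / 636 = 0.65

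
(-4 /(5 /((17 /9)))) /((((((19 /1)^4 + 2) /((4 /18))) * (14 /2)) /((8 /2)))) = -544 /369465705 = -0.00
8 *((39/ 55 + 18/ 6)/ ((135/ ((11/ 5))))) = 544/ 1125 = 0.48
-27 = -27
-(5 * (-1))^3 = 125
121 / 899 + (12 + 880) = 892.13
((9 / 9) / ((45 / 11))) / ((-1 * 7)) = -11 / 315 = -0.03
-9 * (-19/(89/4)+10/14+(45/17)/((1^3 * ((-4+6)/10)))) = -1248264/10591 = -117.86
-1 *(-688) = 688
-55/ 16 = -3.44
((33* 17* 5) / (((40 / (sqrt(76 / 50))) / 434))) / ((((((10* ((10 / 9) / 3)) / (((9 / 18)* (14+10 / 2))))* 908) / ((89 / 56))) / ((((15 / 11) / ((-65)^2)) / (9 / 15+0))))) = 72183717* sqrt(38) / 4910464000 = 0.09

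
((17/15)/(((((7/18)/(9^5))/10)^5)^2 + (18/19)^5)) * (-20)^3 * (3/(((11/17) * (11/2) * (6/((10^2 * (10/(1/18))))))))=-126411796562869705746624453968984124944568029989372661716621433537593344000000000000000/4207250966169949658738272025338915332726316211892515952330863669174558470411771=-30046174.47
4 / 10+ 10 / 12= 37 / 30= 1.23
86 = 86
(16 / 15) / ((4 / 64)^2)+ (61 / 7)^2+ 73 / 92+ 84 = 29333483 / 67620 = 433.80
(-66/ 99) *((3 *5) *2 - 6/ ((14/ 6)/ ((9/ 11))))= -1432/ 77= -18.60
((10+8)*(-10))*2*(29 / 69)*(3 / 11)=-41.26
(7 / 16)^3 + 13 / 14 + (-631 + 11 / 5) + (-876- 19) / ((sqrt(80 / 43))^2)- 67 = -168569883 / 143360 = -1175.85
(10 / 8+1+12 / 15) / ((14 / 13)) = 793 / 280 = 2.83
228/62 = 114/31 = 3.68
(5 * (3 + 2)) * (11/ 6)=275/ 6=45.83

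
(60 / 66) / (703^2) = 10 / 5436299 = 0.00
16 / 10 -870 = -4342 / 5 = -868.40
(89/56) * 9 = 801/56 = 14.30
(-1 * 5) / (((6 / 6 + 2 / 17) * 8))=-0.56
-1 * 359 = -359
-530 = -530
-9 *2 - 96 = -114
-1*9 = -9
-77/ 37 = -2.08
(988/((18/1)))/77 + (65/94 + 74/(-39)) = -0.49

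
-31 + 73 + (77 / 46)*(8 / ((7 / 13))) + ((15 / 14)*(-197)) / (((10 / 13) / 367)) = -64809139 / 644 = -100635.31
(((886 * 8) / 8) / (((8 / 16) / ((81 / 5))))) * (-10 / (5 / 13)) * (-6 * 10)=44781984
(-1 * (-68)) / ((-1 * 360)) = -17 / 90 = -0.19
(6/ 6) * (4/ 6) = 2/ 3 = 0.67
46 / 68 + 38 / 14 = 807 / 238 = 3.39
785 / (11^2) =785 / 121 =6.49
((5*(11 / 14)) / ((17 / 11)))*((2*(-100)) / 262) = -30250 / 15589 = -1.94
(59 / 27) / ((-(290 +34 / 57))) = -1121 / 149076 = -0.01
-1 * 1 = -1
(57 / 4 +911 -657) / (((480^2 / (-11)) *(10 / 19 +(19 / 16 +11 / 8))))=-224257 / 54086400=-0.00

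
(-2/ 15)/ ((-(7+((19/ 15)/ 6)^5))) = 787320000/ 41336776099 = 0.02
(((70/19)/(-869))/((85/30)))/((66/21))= -1470/3087557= -0.00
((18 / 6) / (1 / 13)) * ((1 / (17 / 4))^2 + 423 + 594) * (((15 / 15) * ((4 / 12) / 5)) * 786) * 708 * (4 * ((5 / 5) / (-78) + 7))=11885938524912 / 289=41127814965.09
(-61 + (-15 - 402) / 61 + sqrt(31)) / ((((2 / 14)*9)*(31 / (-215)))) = 6227690 / 17019 - 1505*sqrt(31) / 279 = 335.89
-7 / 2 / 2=-7 / 4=-1.75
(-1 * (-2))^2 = 4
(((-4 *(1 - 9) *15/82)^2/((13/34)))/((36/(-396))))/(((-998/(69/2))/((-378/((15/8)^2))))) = -39955120128/10904647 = -3664.05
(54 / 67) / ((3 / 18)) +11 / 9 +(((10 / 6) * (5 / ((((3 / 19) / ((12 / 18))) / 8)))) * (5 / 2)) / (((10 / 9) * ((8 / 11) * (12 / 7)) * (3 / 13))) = 31944497 / 14472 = 2207.33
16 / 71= 0.23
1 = 1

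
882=882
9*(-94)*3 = -2538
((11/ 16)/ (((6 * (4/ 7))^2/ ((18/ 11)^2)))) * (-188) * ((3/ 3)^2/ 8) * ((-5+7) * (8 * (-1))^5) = 2653056/ 11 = 241186.91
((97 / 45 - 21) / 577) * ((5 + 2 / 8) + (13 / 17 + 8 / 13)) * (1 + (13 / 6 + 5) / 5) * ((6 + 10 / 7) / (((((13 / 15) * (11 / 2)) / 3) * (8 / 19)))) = -861695942 / 147282135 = -5.85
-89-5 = -94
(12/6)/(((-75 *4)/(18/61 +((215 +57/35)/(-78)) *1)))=0.02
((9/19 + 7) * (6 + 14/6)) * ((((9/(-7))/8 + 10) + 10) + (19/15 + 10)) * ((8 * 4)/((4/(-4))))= -74206360/1197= -61993.62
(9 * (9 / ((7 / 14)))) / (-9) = -18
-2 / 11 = -0.18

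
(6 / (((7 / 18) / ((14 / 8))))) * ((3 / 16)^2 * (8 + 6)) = 1701 / 128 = 13.29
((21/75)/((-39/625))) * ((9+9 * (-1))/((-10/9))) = 0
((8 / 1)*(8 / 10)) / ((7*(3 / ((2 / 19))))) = 64 / 1995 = 0.03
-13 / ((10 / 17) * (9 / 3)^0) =-221 / 10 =-22.10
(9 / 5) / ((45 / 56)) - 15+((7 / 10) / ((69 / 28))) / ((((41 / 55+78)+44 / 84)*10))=-671727507 / 52644700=-12.76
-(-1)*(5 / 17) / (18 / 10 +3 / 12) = 100 / 697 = 0.14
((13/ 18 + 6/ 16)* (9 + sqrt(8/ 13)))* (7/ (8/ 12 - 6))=-1659/ 128 - 553* sqrt(26)/ 2496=-14.09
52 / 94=26 / 47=0.55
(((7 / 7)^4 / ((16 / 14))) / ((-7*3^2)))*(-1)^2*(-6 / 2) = 0.04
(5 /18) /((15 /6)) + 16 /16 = 10 /9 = 1.11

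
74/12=37/6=6.17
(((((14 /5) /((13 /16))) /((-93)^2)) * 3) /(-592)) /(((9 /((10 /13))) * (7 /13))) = -4 /12480507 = -0.00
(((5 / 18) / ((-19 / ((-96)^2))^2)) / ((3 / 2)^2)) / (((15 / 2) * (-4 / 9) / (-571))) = 1796210688 / 361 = 4975652.88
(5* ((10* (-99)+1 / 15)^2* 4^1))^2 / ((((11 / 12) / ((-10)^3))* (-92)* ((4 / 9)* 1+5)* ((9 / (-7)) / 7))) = -31114928187408384640 / 6831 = -4554959477003130.53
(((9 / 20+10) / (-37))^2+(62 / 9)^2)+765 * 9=6932.54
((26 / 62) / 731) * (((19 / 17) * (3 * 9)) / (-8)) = -6669 / 3081896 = -0.00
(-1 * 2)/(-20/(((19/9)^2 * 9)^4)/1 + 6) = -16983563041/50950623513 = -0.33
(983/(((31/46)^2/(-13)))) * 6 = -162242184/961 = -168826.41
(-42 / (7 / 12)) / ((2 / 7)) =-252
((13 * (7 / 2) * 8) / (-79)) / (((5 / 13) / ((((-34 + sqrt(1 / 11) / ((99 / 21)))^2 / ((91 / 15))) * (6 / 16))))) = -180021049 / 210298 + 9282 * sqrt(11) / 9559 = -852.81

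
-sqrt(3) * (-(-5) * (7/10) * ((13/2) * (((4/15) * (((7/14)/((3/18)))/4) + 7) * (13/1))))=-10647 * sqrt(3)/5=-3688.23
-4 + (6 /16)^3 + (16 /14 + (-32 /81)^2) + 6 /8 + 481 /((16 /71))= 50145856637 /23514624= 2132.54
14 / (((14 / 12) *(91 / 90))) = 1080 / 91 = 11.87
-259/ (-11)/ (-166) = -259/ 1826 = -0.14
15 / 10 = 3 / 2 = 1.50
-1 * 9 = -9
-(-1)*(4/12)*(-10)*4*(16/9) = -640/27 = -23.70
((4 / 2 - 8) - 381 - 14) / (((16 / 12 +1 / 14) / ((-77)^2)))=-1692478.27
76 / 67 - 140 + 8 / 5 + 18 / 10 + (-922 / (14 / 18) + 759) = -1317642 / 2345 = -561.89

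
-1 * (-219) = 219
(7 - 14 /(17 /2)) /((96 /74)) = 3367 /816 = 4.13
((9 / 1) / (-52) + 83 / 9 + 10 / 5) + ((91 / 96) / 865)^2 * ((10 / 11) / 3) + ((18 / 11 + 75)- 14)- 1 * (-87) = 47534473376773 / 295823024640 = 160.69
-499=-499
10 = 10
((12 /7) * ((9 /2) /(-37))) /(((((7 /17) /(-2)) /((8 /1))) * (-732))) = -1224 /110593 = -0.01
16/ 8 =2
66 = 66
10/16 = 0.62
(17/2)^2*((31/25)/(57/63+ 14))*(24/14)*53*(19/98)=81195417/766850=105.88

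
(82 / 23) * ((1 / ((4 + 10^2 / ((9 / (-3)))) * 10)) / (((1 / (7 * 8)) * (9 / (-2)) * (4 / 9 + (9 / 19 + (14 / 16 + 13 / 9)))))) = 261744 / 5602685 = 0.05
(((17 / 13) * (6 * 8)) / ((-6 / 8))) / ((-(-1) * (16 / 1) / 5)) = -340 / 13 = -26.15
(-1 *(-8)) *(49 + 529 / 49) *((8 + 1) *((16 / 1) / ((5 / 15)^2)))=30378240 / 49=619964.08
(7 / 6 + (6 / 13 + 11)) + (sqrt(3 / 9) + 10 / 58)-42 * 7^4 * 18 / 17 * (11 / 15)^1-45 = -15061094839 / 192270 + sqrt(3) / 3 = -78332.47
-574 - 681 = -1255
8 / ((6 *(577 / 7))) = 28 / 1731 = 0.02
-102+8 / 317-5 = -106.97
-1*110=-110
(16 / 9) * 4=64 / 9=7.11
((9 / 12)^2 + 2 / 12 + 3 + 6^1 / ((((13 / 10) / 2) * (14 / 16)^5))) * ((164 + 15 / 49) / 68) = 1834449084019 / 34944576576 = 52.50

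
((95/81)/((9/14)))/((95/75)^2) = 1750/1539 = 1.14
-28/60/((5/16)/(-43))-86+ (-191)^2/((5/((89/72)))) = 16194829/1800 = 8997.13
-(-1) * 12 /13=12 /13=0.92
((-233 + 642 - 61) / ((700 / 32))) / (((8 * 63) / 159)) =6148 / 1225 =5.02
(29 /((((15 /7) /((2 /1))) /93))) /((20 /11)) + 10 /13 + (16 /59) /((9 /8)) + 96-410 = 369817969 /345150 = 1071.47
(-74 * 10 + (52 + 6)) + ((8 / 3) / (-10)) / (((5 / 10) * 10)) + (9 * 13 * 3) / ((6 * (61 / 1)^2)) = -380679293 / 558150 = -682.04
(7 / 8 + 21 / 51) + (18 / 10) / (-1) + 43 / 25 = 4103 / 3400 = 1.21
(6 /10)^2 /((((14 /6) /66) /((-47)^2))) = 3936438 /175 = 22493.93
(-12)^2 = 144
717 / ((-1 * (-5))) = 717 / 5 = 143.40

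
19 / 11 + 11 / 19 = 482 / 209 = 2.31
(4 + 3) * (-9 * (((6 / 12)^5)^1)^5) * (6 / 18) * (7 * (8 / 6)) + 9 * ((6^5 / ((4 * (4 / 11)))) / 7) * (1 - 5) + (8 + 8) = -1613498417495 / 58720256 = -27477.71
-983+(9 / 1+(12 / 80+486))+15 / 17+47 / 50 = -826247 / 1700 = -486.03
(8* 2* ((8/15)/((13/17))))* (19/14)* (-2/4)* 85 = -175712/273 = -643.63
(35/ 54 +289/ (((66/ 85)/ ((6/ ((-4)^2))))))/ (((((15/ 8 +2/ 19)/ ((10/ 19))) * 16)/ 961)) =3201739675/ 1430352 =2238.43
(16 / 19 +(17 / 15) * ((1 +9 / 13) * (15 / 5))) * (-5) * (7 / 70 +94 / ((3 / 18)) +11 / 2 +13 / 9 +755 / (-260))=-18737.14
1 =1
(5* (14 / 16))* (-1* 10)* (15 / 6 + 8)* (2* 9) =-33075 / 4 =-8268.75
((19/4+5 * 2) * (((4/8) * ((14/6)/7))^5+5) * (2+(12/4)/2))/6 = 16057853/373248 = 43.02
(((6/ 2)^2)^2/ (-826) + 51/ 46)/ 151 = 9600/ 1434349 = 0.01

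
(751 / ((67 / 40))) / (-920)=-751 / 1541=-0.49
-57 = -57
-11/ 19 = -0.58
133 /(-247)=-7 /13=-0.54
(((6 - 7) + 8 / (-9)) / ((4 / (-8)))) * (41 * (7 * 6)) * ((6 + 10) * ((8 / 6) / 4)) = 312256 / 9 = 34695.11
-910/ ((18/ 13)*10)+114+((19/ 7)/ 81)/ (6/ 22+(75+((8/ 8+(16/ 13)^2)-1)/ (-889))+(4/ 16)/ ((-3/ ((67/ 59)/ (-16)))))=193369409206325/ 4005313316658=48.28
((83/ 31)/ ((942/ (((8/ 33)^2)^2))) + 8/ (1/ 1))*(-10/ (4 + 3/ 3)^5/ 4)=-0.01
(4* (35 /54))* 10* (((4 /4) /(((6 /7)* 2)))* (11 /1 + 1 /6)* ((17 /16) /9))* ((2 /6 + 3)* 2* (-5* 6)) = -3987.41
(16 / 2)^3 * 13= 6656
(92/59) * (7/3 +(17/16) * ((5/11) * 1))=34201/7788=4.39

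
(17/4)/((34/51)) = 51/8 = 6.38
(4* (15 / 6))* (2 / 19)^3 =80 / 6859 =0.01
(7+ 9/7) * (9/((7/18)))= 9396/49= 191.76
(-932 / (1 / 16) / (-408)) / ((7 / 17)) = 1864 / 21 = 88.76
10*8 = 80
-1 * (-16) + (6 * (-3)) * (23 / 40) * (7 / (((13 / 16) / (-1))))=6836 / 65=105.17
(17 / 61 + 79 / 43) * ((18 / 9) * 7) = 77700 / 2623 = 29.62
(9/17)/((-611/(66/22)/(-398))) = 10746/10387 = 1.03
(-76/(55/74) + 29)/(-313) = 4029/17215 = 0.23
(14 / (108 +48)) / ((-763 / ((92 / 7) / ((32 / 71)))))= -1633 / 476112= -0.00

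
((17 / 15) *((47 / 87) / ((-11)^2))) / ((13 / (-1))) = -799 / 2052765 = -0.00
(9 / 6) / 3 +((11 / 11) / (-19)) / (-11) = 211 / 418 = 0.50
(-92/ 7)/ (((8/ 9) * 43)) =-207/ 602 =-0.34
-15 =-15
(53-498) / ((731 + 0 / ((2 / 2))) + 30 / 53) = -23585 / 38773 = -0.61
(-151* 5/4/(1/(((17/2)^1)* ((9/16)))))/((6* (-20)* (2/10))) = 38505/1024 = 37.60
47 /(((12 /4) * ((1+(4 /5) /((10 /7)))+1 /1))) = 6.12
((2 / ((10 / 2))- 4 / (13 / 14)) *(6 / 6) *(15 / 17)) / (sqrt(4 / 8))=-762 *sqrt(2) / 221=-4.88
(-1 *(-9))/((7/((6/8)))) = 27/28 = 0.96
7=7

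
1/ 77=0.01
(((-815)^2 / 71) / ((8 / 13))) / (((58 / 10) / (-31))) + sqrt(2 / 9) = -81253.38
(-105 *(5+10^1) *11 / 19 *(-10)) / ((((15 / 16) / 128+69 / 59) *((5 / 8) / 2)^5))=5321464479744 / 2046775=2599926.46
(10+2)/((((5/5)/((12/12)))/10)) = 120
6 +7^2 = 55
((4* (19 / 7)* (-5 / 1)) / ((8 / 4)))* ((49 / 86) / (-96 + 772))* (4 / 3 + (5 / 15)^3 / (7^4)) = -631655 / 20707596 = -0.03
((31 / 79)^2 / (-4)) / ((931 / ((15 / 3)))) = -4805 / 23241484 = -0.00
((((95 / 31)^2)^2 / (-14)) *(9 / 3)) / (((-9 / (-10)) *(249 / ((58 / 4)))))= -11810340625 / 9658182618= -1.22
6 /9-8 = -22 /3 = -7.33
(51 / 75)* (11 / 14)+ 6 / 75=0.61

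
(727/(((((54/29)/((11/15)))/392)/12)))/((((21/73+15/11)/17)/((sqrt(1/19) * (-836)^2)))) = 2685255780414592 * sqrt(19)/5265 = 2223126036920.35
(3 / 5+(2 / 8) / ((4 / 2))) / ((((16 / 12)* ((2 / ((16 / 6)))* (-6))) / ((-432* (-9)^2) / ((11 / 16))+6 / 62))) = 167774657 / 27280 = 6150.10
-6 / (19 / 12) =-72 / 19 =-3.79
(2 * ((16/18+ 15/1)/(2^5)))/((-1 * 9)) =-143/1296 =-0.11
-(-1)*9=9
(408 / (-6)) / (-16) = 17 / 4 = 4.25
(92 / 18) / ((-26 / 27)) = -69 / 13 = -5.31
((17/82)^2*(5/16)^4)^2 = 32625390625/194184817300996096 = 0.00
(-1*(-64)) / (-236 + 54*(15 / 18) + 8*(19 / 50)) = -1600 / 4699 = -0.34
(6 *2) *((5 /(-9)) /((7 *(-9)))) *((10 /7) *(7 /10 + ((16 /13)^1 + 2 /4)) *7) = 6320 /2457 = 2.57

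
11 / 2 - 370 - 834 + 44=-2309 / 2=-1154.50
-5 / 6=-0.83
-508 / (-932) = 127 / 233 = 0.55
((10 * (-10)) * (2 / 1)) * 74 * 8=-118400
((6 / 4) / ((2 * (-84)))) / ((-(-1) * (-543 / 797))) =797 / 60816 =0.01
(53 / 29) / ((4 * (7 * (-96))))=-53 / 77952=-0.00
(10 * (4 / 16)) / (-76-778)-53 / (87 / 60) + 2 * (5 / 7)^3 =-86951625 / 2427068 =-35.83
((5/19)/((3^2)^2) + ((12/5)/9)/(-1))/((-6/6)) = 2027/7695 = 0.26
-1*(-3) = 3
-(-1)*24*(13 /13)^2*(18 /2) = 216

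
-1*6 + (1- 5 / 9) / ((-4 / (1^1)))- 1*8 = -127 / 9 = -14.11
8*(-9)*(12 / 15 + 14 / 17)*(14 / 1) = -139104 / 85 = -1636.52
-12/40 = -3/10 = -0.30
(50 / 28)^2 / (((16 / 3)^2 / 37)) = 208125 / 50176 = 4.15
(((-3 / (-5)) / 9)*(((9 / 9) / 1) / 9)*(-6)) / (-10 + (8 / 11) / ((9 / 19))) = 11 / 2095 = 0.01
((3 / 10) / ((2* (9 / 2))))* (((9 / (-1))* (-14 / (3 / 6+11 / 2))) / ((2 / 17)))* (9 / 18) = 119 / 40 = 2.98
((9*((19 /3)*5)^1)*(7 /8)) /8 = 1995 /64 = 31.17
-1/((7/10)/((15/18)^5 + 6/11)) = -405155/299376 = -1.35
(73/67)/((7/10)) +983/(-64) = -414307/30016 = -13.80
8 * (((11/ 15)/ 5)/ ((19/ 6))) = 176/ 475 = 0.37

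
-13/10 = -1.30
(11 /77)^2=1 /49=0.02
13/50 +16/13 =969/650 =1.49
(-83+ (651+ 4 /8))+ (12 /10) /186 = 176237 /310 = 568.51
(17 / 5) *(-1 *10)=-34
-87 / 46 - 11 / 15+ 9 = 4399 / 690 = 6.38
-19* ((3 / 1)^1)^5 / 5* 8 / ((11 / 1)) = -36936 / 55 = -671.56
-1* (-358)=358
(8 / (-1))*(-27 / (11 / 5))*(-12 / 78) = -2160 / 143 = -15.10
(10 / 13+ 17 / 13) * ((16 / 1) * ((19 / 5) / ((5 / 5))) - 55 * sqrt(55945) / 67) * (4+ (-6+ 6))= -1107.95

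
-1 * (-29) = 29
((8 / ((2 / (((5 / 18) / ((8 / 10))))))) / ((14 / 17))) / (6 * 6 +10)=425 / 11592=0.04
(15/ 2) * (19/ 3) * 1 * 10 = 475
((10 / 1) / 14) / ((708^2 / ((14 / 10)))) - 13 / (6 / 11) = -11946791 / 501264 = -23.83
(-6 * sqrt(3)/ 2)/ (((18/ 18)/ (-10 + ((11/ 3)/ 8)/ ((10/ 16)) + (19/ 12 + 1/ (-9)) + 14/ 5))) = 899 * sqrt(3)/ 60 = 25.95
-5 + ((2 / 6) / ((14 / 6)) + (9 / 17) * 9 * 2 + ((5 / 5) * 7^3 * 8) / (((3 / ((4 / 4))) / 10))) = 3267028 / 357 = 9151.34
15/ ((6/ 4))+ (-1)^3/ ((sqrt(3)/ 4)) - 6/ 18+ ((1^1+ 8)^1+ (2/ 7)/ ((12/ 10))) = 397/ 21 - 4 * sqrt(3)/ 3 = 16.60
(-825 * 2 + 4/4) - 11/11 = -1650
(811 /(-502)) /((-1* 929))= 811 /466358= 0.00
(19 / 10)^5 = 2476099 / 100000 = 24.76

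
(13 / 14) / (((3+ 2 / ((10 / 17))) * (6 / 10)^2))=1625 / 4032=0.40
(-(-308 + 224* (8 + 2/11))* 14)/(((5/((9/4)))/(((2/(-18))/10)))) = 29351/275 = 106.73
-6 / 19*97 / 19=-582 / 361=-1.61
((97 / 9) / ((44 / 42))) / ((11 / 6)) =679 / 121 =5.61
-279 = -279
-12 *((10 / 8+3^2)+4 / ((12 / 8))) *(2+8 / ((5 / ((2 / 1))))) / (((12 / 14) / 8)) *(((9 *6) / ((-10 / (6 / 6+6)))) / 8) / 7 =25389 / 5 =5077.80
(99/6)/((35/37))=1221/70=17.44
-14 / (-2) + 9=16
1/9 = 0.11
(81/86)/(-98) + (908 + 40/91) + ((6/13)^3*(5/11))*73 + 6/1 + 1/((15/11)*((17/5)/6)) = 3182037248921/3462551092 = 918.99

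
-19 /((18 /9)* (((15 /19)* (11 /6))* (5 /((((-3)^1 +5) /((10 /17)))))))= -6137 /1375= -4.46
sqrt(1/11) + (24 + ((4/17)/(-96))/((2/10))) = sqrt(11)/11 + 9787/408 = 24.29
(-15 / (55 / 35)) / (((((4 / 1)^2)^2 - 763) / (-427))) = -8.04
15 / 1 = 15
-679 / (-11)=679 / 11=61.73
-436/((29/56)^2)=-1367296/841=-1625.80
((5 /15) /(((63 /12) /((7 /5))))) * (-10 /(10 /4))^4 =1024 /45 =22.76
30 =30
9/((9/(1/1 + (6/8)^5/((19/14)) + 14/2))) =79525/9728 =8.17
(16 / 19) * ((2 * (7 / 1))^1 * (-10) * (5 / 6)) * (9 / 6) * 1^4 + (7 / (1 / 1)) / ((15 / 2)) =-41734 / 285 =-146.44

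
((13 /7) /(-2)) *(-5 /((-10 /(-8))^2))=104 /35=2.97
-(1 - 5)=4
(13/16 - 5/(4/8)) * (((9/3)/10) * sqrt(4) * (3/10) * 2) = -1323/400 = -3.31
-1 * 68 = -68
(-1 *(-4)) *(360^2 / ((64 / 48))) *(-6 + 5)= -388800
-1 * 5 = -5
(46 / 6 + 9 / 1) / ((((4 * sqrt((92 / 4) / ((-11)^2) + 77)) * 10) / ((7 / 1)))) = 77 * sqrt(2335) / 11208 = 0.33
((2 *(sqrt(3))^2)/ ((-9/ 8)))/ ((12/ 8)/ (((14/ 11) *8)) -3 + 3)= -3584/ 99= -36.20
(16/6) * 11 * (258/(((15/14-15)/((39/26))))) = -52976/65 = -815.02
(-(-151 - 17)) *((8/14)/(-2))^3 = -192/49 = -3.92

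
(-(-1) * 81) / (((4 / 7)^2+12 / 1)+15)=3969 / 1339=2.96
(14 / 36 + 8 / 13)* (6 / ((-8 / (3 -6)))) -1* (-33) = 35.26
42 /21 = 2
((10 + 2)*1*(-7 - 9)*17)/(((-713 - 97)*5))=0.81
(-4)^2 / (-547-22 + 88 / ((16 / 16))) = -16 / 481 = -0.03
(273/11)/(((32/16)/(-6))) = -819/11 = -74.45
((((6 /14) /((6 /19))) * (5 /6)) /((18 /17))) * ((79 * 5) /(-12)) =-637925 /18144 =-35.16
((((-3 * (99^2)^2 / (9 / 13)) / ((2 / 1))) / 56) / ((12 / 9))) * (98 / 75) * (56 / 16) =-20396655279 / 1600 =-12747909.55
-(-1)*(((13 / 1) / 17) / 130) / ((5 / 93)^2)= 8649 / 4250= 2.04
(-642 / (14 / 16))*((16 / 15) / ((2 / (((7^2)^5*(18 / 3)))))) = -3316098008832 / 5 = -663219601766.40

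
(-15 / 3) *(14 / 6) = -35 / 3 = -11.67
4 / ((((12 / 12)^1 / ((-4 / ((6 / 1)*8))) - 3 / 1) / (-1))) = 4 / 15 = 0.27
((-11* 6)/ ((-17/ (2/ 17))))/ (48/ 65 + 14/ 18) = 77220/ 256343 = 0.30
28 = 28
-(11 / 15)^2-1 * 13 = -3046 / 225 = -13.54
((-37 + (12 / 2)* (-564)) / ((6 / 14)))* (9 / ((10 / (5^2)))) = -359205 / 2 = -179602.50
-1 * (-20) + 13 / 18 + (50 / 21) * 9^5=17717311 / 126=140613.58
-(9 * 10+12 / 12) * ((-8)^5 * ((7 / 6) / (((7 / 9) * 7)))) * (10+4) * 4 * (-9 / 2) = -161021952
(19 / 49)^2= 361 / 2401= 0.15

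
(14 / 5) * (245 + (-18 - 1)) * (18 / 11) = 56952 / 55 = 1035.49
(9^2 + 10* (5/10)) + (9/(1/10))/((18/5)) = 111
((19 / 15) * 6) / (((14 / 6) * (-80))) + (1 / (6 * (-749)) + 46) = 20654003 / 449400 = 45.96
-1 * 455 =-455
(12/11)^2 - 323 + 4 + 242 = -75.81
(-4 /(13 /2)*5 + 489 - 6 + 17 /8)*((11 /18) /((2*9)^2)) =183821 /202176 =0.91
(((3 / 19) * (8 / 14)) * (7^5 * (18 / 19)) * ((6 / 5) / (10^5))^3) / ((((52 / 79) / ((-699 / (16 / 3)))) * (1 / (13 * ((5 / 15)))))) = -96654917709 / 45125000000000000000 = -0.00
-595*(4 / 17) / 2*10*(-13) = 9100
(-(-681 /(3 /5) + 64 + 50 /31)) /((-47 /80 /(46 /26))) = -60997840 /18941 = -3220.41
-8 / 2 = -4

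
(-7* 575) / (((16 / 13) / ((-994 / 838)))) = 3879.11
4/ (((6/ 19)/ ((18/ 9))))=76/ 3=25.33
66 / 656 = 33 / 328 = 0.10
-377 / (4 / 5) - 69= -2161 / 4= -540.25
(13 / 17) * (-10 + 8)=-26 / 17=-1.53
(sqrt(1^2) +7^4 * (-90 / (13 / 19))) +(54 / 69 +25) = -94423322 / 299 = -315797.06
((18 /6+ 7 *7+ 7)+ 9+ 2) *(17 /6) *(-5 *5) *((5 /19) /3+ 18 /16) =-8225875 /1368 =-6013.07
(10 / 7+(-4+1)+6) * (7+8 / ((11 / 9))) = 4619 / 77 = 59.99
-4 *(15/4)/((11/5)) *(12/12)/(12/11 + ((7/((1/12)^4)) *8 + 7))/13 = -15/33211009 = -0.00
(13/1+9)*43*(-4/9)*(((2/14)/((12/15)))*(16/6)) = -37840/189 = -200.21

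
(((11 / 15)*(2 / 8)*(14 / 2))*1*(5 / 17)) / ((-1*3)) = -77 / 612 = -0.13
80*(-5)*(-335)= 134000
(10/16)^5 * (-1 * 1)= -3125/32768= -0.10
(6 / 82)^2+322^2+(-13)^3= 170599656 / 1681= 101487.01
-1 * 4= -4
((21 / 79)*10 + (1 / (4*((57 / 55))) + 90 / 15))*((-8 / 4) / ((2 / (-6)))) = 160297 / 3002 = 53.40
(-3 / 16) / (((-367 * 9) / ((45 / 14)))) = 15 / 82208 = 0.00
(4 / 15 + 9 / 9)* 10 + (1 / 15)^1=12.73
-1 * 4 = -4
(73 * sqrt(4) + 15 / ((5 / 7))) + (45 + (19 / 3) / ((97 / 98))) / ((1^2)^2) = 63554 / 291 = 218.40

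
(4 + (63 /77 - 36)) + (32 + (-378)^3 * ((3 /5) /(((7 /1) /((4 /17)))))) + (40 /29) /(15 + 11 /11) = -1089279.47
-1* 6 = -6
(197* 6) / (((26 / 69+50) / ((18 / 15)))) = 122337 / 4345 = 28.16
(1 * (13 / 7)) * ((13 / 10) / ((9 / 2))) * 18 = 338 / 35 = 9.66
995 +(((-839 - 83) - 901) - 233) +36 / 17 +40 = -17321 / 17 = -1018.88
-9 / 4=-2.25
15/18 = 5/6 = 0.83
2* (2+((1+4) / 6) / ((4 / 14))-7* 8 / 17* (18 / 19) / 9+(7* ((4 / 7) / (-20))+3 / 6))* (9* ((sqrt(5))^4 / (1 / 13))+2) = 276247333 / 9690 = 28508.50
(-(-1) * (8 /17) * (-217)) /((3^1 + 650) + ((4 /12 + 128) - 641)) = -5208 /7157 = -0.73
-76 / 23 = -3.30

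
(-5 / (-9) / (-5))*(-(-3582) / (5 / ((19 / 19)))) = -398 / 5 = -79.60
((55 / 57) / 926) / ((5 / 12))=0.00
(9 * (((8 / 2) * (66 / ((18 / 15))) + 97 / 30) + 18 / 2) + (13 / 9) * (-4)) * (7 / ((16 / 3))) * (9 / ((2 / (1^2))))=3939369 / 320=12310.53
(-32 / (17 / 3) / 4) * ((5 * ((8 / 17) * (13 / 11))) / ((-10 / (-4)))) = -4992 / 3179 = -1.57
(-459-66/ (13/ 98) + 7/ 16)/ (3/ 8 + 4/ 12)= -596607/ 442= -1349.79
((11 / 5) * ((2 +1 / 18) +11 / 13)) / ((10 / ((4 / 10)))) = 7469 / 29250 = 0.26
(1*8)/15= 8/15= 0.53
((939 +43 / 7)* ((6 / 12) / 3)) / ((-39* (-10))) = 1654 / 4095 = 0.40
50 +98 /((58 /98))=215.59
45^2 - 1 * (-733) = 2758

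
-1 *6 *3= -18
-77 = -77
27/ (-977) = -27/ 977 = -0.03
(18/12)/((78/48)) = 12/13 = 0.92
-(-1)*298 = 298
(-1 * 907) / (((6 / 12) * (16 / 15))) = -13605 / 8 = -1700.62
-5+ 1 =-4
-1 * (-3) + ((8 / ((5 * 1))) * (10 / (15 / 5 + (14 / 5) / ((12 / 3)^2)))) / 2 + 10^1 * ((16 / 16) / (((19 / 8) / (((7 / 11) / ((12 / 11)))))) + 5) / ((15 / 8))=727439 / 21717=33.50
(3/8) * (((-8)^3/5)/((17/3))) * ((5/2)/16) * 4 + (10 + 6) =200/17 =11.76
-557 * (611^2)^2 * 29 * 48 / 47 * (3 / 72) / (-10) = 47898308419559 / 5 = 9579661683911.80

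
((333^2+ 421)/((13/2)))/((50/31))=690122/65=10617.26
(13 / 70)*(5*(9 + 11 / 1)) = 130 / 7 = 18.57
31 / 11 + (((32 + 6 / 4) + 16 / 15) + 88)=41377 / 330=125.38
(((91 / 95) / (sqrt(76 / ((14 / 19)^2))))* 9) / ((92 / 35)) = 40131* sqrt(19) / 631028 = 0.28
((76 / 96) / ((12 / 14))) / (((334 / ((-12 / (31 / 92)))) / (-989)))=3025351 / 31062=97.40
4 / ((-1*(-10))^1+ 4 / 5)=10 / 27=0.37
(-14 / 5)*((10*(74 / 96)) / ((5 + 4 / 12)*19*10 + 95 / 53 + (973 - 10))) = -13727 / 1258088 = -0.01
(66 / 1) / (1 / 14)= 924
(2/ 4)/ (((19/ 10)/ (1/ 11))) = 5/ 209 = 0.02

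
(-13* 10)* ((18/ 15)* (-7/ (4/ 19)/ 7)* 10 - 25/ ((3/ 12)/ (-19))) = -239590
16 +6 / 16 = 131 / 8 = 16.38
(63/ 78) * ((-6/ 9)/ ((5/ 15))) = -21/ 13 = -1.62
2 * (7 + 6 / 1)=26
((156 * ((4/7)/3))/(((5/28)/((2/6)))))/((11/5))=832/33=25.21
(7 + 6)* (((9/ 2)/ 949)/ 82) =0.00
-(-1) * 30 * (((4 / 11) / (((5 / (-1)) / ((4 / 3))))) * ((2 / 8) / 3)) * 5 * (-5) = 200 / 33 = 6.06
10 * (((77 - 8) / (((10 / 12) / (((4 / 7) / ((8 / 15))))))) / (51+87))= 45 / 7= 6.43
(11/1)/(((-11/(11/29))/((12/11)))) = -12/29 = -0.41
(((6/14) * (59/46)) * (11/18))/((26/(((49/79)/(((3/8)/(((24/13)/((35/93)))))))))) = 160952/1535365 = 0.10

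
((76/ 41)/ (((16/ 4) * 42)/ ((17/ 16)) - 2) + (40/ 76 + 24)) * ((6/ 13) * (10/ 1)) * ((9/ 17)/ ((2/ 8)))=54790421760/ 228454993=239.83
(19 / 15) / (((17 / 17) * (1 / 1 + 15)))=19 / 240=0.08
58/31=1.87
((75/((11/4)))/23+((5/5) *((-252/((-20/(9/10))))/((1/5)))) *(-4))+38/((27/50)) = -5302354/34155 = -155.24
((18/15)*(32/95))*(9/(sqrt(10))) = 864*sqrt(10)/2375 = 1.15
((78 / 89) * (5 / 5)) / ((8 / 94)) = 1833 / 178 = 10.30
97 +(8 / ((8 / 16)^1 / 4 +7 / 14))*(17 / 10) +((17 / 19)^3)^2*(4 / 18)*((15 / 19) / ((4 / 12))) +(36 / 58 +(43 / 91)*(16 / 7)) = 49839155517401843 / 412812315863675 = 120.73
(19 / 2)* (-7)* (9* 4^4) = -153216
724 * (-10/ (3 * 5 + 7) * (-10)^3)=3620000/ 11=329090.91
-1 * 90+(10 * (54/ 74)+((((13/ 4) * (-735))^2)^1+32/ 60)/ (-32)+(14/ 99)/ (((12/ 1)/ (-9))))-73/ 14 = -1301182478509/ 7293440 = -178404.49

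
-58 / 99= -0.59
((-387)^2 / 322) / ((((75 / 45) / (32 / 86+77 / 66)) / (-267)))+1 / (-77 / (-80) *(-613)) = -2489478664931 / 21712460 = -114656.68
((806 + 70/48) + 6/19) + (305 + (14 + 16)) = 521105/456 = 1142.77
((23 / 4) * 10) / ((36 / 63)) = 100.62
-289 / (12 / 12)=-289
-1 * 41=-41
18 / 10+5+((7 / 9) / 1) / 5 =313 / 45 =6.96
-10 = -10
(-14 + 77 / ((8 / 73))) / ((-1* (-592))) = 5509 / 4736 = 1.16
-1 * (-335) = 335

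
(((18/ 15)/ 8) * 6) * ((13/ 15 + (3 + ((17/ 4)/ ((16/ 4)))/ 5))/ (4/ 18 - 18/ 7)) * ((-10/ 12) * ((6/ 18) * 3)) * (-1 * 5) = -61677/ 9472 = -6.51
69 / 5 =13.80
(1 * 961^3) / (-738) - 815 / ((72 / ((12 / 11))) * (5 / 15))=-4881420613 / 4059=-1202616.56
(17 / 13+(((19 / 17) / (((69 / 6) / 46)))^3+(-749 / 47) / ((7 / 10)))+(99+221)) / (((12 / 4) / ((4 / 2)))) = 2328779506 / 9005529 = 258.59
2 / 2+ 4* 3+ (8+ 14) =35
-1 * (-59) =59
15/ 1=15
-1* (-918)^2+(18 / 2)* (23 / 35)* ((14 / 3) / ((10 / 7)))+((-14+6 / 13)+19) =-842699.22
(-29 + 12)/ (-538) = 17/ 538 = 0.03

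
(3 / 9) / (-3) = -1 / 9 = -0.11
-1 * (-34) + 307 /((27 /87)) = 9209 /9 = 1023.22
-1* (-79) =79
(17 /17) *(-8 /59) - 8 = -480 /59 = -8.14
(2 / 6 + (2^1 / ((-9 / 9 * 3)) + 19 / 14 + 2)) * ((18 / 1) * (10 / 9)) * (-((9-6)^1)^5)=-102870 / 7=-14695.71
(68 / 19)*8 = 544 / 19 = 28.63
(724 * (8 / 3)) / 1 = 5792 / 3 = 1930.67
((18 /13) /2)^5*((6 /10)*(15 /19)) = 531441 /7054567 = 0.08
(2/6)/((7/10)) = 10/21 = 0.48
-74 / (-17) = 74 / 17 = 4.35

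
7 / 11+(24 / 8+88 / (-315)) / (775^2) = 1324387552 / 2081165625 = 0.64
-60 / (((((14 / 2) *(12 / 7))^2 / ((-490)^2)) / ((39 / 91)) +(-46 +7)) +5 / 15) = 385875 / 248666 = 1.55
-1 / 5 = -0.20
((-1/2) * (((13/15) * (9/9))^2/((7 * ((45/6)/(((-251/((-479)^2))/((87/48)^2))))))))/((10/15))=5429632/1519559062875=0.00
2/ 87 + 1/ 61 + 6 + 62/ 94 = 1670914/ 249429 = 6.70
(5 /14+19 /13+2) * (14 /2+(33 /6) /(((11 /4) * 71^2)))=24525855 /917462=26.73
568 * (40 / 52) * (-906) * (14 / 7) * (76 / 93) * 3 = -782204160 / 403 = -1940953.25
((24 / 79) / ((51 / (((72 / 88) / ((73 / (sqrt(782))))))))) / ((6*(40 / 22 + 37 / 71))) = 0.00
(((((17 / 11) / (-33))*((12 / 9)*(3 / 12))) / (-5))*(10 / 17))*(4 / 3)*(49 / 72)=49 / 29403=0.00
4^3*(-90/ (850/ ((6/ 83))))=-3456/ 7055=-0.49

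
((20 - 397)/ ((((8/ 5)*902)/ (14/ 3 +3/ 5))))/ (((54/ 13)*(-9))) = 387179/ 10520928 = 0.04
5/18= 0.28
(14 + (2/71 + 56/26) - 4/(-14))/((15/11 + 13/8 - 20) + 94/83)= -1.04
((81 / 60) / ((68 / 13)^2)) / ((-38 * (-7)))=4563 / 24599680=0.00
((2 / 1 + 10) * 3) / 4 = 9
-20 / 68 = -5 / 17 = -0.29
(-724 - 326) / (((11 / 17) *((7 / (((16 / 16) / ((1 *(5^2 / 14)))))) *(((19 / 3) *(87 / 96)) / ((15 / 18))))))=-114240 / 6061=-18.85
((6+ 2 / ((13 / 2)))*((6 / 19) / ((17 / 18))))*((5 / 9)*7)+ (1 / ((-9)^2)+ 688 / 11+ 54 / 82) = 10955113484 / 153393669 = 71.42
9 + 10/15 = 29/3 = 9.67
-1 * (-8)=8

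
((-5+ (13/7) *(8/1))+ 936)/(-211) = -4.48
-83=-83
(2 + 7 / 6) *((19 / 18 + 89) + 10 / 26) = 402097 / 1404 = 286.39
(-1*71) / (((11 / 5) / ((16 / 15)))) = -1136 / 33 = -34.42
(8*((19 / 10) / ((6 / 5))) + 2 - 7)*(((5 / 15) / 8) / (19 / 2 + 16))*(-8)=-0.10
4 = 4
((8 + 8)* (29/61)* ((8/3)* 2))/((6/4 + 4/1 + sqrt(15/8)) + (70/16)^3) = 173675511808/381953200863- 486539264* sqrt(30)/381953200863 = 0.45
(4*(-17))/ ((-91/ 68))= 4624/ 91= 50.81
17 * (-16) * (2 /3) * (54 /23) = -9792 /23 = -425.74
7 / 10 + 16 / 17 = 279 / 170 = 1.64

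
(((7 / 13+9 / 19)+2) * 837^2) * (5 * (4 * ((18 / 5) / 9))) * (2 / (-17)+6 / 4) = 97989987168 / 4199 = 23336505.64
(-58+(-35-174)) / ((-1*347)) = 267 / 347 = 0.77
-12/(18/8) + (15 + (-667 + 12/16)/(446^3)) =10291110181/1064598432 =9.67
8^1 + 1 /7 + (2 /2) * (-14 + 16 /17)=-585 /119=-4.92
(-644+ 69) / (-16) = 35.94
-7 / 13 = -0.54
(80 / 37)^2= 6400 / 1369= 4.67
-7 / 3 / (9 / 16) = -112 / 27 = -4.15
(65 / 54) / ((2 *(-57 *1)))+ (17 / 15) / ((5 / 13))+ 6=1375267 / 153900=8.94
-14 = -14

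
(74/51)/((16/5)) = 185/408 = 0.45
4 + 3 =7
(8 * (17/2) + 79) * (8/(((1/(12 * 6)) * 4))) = 21168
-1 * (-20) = 20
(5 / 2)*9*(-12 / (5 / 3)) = -162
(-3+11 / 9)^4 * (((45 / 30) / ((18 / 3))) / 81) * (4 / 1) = 65536 / 531441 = 0.12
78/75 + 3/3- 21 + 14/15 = -1352/75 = -18.03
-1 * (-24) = 24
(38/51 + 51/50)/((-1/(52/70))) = -8359/6375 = -1.31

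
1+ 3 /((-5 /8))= -19 /5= -3.80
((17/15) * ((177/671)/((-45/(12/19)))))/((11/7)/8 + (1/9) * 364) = -0.00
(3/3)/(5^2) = 0.04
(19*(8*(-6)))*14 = -12768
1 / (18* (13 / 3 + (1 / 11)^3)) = 1331 / 103836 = 0.01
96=96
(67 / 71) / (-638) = -0.00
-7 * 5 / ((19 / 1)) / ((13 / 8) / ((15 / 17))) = -4200 / 4199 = -1.00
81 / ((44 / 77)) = 141.75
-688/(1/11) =-7568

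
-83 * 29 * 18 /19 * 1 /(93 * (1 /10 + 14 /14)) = -144420 /6479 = -22.29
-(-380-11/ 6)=2291/ 6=381.83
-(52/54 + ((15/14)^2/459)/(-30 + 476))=-38638097/40123944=-0.96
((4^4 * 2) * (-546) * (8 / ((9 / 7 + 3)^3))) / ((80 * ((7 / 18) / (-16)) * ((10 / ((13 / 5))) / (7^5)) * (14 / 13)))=926373873152 / 15625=59287927.88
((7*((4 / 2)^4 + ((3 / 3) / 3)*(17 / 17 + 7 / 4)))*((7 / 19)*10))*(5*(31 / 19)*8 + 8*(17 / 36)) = 293585705 / 9747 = 30120.62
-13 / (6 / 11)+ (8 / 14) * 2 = -953 / 42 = -22.69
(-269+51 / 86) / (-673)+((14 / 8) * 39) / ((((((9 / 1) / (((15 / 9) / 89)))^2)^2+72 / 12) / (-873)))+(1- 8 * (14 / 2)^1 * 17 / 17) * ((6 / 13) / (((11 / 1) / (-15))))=83661746015176431463 / 2389365848456263508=35.01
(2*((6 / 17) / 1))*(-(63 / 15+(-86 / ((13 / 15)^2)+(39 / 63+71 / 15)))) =7448972 / 100555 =74.08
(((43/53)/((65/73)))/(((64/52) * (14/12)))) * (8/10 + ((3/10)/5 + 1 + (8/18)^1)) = 3255143/2226000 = 1.46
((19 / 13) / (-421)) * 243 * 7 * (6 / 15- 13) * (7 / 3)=4750893 / 27365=173.61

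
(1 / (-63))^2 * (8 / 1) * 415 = 0.84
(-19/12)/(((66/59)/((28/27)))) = -7847/5346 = -1.47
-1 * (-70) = 70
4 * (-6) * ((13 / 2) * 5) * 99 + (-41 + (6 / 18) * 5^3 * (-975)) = -117886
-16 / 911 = -0.02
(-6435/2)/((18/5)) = -3575/4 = -893.75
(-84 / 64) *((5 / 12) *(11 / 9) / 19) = -385 / 10944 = -0.04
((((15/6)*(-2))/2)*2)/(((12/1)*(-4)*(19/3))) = 5/304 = 0.02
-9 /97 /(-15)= 3 /485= 0.01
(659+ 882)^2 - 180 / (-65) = 30870889 / 13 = 2374683.77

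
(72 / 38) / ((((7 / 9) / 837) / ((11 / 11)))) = 271188 / 133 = 2039.01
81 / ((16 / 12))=243 / 4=60.75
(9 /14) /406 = 9 /5684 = 0.00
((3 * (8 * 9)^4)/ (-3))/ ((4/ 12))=-80621568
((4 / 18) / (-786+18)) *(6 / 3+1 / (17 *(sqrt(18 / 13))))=-1 / 1728 - sqrt(26) / 352512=-0.00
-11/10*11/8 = -121/80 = -1.51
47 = 47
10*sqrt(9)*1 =30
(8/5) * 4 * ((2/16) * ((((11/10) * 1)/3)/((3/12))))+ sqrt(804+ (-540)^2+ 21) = 88/75+ 5 * sqrt(11697) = 541.94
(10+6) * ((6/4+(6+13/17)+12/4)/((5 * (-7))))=-3064/595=-5.15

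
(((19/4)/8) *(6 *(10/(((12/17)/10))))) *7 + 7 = 56637/16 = 3539.81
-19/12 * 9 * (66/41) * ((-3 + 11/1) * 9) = -67716/41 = -1651.61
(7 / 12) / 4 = 7 / 48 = 0.15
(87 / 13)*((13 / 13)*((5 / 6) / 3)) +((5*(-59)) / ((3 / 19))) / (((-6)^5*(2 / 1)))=1.98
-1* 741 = -741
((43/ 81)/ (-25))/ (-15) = 43/ 30375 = 0.00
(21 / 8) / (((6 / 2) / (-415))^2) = 1205575 / 24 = 50232.29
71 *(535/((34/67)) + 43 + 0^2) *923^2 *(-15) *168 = -2843299594060380/17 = -167252917297669.41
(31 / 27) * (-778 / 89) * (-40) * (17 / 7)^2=278804080 / 117747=2367.82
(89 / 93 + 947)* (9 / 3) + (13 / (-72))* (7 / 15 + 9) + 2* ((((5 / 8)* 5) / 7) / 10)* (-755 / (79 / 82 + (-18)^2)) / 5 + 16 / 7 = 2220411154282 / 780623865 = 2844.41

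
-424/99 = -4.28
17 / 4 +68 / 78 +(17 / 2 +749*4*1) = 469501 / 156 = 3009.62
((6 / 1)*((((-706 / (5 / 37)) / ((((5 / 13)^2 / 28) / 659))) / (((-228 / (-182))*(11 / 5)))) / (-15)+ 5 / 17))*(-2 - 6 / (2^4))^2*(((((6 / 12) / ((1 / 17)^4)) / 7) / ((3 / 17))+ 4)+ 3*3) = 1700443019522517488797 / 94248000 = 18042218609652.38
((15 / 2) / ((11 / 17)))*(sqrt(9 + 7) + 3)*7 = 12495 / 22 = 567.95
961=961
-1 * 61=-61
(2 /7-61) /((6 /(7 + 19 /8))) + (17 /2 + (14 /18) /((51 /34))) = -259603 /3024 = -85.85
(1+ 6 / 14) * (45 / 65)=0.99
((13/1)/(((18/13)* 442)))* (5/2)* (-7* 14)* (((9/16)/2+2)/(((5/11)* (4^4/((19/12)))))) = -9718709/60162048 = -0.16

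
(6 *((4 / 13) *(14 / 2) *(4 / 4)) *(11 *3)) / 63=88 / 13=6.77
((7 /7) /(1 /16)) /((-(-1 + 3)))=-8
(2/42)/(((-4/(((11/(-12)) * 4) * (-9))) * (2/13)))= -143/56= -2.55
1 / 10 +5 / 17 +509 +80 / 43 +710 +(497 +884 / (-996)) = 3125934299 / 1820190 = 1717.37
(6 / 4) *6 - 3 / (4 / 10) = 3 / 2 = 1.50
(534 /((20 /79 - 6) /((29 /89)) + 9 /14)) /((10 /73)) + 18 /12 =-1242132693 /5450650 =-227.89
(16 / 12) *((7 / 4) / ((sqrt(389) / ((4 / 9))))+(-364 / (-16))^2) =28 *sqrt(389) / 10503+8281 / 12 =690.14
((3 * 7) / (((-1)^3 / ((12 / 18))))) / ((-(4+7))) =14 / 11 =1.27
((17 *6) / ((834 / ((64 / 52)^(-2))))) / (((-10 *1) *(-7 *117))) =221 / 22417920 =0.00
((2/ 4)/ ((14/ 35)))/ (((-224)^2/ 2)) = 5/ 100352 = 0.00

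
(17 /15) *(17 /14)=289 /210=1.38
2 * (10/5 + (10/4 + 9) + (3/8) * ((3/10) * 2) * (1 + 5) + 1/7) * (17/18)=35683/1260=28.32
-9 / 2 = -4.50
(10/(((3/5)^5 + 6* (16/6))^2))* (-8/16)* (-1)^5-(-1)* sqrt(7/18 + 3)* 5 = 48828125/2524359049 + 5* sqrt(122)/6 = 9.22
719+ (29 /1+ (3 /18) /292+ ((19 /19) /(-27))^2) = 318451355 /425736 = 748.00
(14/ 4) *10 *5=175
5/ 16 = 0.31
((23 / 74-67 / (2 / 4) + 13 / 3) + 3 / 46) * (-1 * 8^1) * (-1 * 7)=-7240.28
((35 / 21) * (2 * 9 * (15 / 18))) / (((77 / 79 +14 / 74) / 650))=23749375 / 1701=13962.01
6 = 6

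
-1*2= -2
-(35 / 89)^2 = -1225 / 7921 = -0.15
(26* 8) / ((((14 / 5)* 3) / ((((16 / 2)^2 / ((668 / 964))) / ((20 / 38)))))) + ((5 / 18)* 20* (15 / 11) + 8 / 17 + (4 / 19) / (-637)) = 4936214071142 / 1133893761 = 4353.33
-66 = -66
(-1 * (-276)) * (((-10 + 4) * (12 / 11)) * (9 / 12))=-14904 / 11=-1354.91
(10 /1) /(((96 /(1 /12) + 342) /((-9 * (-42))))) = 210 /83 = 2.53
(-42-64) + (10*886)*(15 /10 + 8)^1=84064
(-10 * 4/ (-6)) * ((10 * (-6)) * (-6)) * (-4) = -9600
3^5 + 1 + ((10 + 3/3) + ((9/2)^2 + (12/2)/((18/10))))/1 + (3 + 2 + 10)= 3523/12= 293.58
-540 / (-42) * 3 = 270 / 7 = 38.57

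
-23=-23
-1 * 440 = -440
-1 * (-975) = 975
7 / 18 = 0.39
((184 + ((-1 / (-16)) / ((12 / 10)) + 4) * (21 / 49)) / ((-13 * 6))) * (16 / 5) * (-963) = 2671041 / 364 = 7338.02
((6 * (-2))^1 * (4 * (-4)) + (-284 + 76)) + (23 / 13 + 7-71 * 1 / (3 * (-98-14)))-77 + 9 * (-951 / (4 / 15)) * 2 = -280759837 / 4368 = -64276.52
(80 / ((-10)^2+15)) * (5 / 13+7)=1536 / 299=5.14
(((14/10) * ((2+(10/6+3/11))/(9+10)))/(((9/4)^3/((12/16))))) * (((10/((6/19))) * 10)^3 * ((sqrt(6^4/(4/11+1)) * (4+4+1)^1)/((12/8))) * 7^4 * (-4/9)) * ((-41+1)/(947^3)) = 80768257024000000 * sqrt(165)/183879754245099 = 5642.20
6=6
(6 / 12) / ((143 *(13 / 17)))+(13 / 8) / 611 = 5055 / 698984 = 0.01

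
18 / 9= 2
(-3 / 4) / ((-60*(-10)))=-1 / 800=-0.00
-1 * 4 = -4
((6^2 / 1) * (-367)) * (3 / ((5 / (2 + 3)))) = -39636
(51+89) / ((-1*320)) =-7 / 16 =-0.44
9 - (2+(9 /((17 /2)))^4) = 479671 /83521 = 5.74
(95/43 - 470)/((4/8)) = -40230/43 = -935.58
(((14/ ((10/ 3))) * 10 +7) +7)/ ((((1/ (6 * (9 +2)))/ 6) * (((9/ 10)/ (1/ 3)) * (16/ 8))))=12320/ 3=4106.67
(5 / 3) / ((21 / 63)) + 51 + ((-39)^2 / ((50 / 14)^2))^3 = 413990356612889 / 244140625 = 1695704.50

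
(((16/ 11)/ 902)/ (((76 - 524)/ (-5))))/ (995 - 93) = 5/ 250590032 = 0.00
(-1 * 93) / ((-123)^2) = -31 / 5043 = -0.01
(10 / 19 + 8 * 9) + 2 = 1416 / 19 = 74.53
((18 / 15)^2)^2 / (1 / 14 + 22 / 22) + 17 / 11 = 119653 / 34375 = 3.48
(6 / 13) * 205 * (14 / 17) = 77.92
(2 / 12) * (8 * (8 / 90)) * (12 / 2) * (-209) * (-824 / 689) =5510912 / 31005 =177.74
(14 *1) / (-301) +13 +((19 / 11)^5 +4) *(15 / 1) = 2102300842 / 6925193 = 303.57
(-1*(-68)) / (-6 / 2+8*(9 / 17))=1156 / 21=55.05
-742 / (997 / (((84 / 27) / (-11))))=0.21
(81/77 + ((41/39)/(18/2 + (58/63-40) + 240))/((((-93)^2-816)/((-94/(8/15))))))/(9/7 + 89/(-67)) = -278388409161/11286532400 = -24.67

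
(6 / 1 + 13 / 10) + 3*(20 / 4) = 223 / 10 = 22.30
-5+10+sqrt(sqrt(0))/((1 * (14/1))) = 5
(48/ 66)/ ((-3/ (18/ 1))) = -48/ 11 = -4.36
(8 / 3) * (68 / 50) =272 / 75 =3.63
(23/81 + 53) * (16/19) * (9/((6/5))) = 172640/513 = 336.53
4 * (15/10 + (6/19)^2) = 2310/361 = 6.40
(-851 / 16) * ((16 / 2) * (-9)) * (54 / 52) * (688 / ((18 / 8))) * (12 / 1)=189698112 / 13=14592162.46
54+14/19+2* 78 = 4004/19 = 210.74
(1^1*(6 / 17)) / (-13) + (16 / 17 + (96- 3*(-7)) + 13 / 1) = 28932 / 221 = 130.91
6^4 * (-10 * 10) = -129600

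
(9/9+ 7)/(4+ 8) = 2/3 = 0.67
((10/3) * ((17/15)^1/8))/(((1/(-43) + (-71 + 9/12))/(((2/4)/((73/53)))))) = -2279/934254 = -0.00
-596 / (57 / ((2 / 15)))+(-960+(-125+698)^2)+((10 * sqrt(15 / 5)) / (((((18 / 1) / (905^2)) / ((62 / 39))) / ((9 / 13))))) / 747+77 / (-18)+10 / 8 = 253897750 * sqrt(3) / 378729+373195619 / 1140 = 328525.74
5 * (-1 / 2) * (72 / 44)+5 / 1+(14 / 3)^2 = 2246 / 99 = 22.69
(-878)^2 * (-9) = -6937956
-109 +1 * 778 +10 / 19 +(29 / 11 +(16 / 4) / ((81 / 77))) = 11443414 / 16929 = 675.97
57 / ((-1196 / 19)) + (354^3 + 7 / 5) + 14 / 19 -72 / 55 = 11088868953457 / 249964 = 44361863.92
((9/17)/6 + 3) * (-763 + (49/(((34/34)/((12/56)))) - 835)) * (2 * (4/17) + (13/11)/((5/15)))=-250364625/12716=-19688.95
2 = 2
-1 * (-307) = 307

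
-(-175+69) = 106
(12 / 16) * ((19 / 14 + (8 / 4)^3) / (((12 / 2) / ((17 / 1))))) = 2227 / 112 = 19.88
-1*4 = -4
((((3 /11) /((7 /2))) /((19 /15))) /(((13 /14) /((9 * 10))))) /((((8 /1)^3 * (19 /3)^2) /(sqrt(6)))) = 18225 * sqrt(6) /62773568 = 0.00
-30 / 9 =-10 / 3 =-3.33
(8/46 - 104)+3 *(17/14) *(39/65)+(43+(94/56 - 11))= -218837/3220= -67.96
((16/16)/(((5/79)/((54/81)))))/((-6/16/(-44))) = 55616/45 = 1235.91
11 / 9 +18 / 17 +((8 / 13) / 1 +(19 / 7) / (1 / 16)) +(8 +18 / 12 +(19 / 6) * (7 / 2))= 3726259 / 55692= 66.91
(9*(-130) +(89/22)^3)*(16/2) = -11753191/1331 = -8830.35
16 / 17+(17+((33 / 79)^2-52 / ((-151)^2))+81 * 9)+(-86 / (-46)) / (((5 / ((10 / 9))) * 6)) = 1122471611499398 / 1502272089837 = 747.18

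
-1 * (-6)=6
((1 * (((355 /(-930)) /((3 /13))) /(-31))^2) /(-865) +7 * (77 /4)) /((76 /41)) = 72.69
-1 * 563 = -563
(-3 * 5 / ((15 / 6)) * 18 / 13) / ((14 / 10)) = -540 / 91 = -5.93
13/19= 0.68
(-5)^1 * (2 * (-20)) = 200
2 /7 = 0.29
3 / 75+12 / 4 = 76 / 25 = 3.04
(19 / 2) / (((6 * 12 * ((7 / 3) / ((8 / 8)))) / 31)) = 589 / 336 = 1.75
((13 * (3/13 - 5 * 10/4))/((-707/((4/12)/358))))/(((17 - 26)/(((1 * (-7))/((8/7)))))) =2233/15620256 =0.00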